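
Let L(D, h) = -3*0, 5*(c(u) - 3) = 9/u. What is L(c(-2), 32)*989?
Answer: 0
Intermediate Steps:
c(u) = 3 + 9/(5*u) (c(u) = 3 + (9/u)/5 = 3 + 9/(5*u))
L(D, h) = 0
L(c(-2), 32)*989 = 0*989 = 0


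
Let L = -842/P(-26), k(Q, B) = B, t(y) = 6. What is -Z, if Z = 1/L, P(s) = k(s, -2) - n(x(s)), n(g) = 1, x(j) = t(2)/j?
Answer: -3/842 ≈ -0.0035629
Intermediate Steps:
x(j) = 6/j
P(s) = -3 (P(s) = -2 - 1*1 = -2 - 1 = -3)
L = 842/3 (L = -842/(-3) = -842*(-1/3) = 842/3 ≈ 280.67)
Z = 3/842 (Z = 1/(842/3) = 3/842 ≈ 0.0035629)
-Z = -1*3/842 = -3/842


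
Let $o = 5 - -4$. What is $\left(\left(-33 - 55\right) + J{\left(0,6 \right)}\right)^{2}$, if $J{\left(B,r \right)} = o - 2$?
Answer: $6561$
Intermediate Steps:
$o = 9$ ($o = 5 + 4 = 9$)
$J{\left(B,r \right)} = 7$ ($J{\left(B,r \right)} = 9 - 2 = 7$)
$\left(\left(-33 - 55\right) + J{\left(0,6 \right)}\right)^{2} = \left(\left(-33 - 55\right) + 7\right)^{2} = \left(-88 + 7\right)^{2} = \left(-81\right)^{2} = 6561$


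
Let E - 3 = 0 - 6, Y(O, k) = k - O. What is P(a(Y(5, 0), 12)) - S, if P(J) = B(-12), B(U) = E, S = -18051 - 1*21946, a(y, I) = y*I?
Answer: 39994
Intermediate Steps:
a(y, I) = I*y
E = -3 (E = 3 + (0 - 6) = 3 - 6 = -3)
S = -39997 (S = -18051 - 21946 = -39997)
B(U) = -3
P(J) = -3
P(a(Y(5, 0), 12)) - S = -3 - 1*(-39997) = -3 + 39997 = 39994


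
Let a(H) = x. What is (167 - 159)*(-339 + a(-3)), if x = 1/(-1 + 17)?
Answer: -5423/2 ≈ -2711.5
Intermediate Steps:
x = 1/16 ≈ 0.062500
a(H) = 1/16
(167 - 159)*(-339 + a(-3)) = (167 - 159)*(-339 + 1/16) = 8*(-5423/16) = -5423/2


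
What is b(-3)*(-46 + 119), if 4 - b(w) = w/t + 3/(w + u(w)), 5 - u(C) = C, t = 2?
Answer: 3577/10 ≈ 357.70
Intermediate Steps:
u(C) = 5 - C
b(w) = 17/5 - w/2 (b(w) = 4 - (w/2 + 3/(w + (5 - w))) = 4 - (w*(½) + 3/5) = 4 - (w/2 + 3*(⅕)) = 4 - (w/2 + ⅗) = 4 - (⅗ + w/2) = 4 + (-⅗ - w/2) = 17/5 - w/2)
b(-3)*(-46 + 119) = (17/5 - ½*(-3))*(-46 + 119) = (17/5 + 3/2)*73 = (49/10)*73 = 3577/10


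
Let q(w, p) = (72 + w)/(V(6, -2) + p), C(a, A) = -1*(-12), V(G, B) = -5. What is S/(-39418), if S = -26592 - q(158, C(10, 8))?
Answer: 93187/137963 ≈ 0.67545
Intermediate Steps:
C(a, A) = 12
q(w, p) = (72 + w)/(-5 + p)
S = -186374/7 (S = -26592 - (72 + 158)/(-5 + 12) = -26592 - 230/7 = -186374/7 ≈ -26625.)
S/(-39418) = -186374/7/(-39418) = -186374/7*(-1/39418) = 93187/137963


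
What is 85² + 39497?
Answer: 46722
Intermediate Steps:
85² + 39497 = 7225 + 39497 = 46722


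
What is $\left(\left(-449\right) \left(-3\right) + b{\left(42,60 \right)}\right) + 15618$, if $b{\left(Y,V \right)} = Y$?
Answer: $17007$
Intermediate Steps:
$\left(\left(-449\right) \left(-3\right) + b{\left(42,60 \right)}\right) + 15618 = \left(\left(-449\right) \left(-3\right) + 42\right) + 15618 = \left(1347 + 42\right) + 15618 = 1389 + 15618 = 17007$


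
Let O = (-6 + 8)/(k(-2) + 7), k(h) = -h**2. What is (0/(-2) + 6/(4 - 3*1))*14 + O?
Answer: 254/3 ≈ 84.667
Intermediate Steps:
O = 2/3 (O = (-6 + 8)/(-1*(-2)**2 + 7) = 2/(-1*4 + 7) = 2/(-4 + 7) = 2/3 ≈ 0.66667)
(0/(-2) + 6/(4 - 3*1))*14 + O = (0/(-2) + 6/(4 - 3*1))*14 + 2/3 = (0*(-1/2) + 6/(4 - 3))*14 + 2/3 = (0 + 6/1)*14 + 2/3 = (0 + 6*1)*14 + 2/3 = (0 + 6)*14 + 2/3 = 6*14 + 2/3 = 84 + 2/3 = 254/3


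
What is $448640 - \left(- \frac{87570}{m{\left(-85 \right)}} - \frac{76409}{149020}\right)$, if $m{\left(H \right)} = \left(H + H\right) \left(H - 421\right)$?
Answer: $\frac{287550068491979}{640935020} \approx 4.4864 \cdot 10^{5}$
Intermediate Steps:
$m{\left(H \right)} = 2 H \left(-421 + H\right)$
$448640 - \left(- \frac{87570}{m{\left(-85 \right)}} - \frac{76409}{149020}\right) = 448640 - \left(- \frac{87570}{2 \left(-85\right) \left(-421 - 85\right)} - \frac{76409}{149020}\right) = 448640 - \left(- \frac{87570}{2 \left(-85\right) \left(-506\right)} - \frac{76409}{149020}\right) = 448640 - \left(- \frac{87570}{86020} - \frac{76409}{149020}\right) = 448640 - \left(\left(-87570\right) \frac{1}{86020} - \frac{76409}{149020}\right) = 448640 - \left(- \frac{8757}{8602} - \frac{76409}{149020}\right) = 448640 - - \frac{981119179}{640935020} = 448640 + \frac{981119179}{640935020} = \frac{287550068491979}{640935020}$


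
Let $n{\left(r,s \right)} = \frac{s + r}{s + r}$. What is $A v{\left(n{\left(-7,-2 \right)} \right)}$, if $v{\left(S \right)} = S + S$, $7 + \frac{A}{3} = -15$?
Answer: $-132$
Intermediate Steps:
$A = -66$ ($A = -21 + 3 \left(-15\right) = -21 - 45 = -66$)
$n{\left(r,s \right)} = 1$ ($n{\left(r,s \right)} = \frac{r + s}{r + s} = 1$)
$v{\left(S \right)} = 2 S$
$A v{\left(n{\left(-7,-2 \right)} \right)} = - 66 \cdot 2 \cdot 1 = \left(-66\right) 2 = -132$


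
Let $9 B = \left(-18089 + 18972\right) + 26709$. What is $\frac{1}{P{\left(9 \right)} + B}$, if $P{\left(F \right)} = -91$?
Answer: $\frac{9}{26773} \approx 0.00033616$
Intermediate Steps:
$B = \frac{27592}{9}$ ($B = \frac{\left(-18089 + 18972\right) + 26709}{9} = \frac{883 + 26709}{9} = \frac{1}{9} \cdot 27592 = \frac{27592}{9} \approx 3065.8$)
$\frac{1}{P{\left(9 \right)} + B} = \frac{1}{-91 + \frac{27592}{9}} = \frac{1}{\frac{26773}{9}} = \frac{9}{26773}$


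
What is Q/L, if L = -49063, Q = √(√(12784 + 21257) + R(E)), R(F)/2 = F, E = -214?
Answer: -I*√(428 - √34041)/49063 ≈ -0.00031805*I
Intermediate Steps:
R(F) = 2*F
Q = √(-428 + √34041) (Q = √(√(12784 + 21257) + 2*(-214)) = √(√34041 - 428) = √(-428 + √34041) ≈ 15.604*I)
Q/L = √(-428 + √34041)/(-49063) = √(-428 + √34041)*(-1/49063) = -√(-428 + √34041)/49063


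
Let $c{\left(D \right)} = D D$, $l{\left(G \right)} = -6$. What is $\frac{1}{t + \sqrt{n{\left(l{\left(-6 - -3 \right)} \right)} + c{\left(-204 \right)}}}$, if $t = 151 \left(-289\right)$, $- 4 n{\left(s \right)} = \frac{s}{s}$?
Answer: $- \frac{174556}{7617282821} - \frac{2 \sqrt{166463}}{7617282821} \approx -2.3023 \cdot 10^{-5}$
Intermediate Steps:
$c{\left(D \right)} = D^{2}$
$n{\left(s \right)} = - \frac{1}{4}$ ($n{\left(s \right)} = - \frac{s \frac{1}{s}}{4} = \left(- \frac{1}{4}\right) 1 = - \frac{1}{4}$)
$t = -43639$
$\frac{1}{t + \sqrt{n{\left(l{\left(-6 - -3 \right)} \right)} + c{\left(-204 \right)}}} = \frac{1}{-43639 + \sqrt{- \frac{1}{4} + \left(-204\right)^{2}}} = \frac{1}{-43639 + \sqrt{- \frac{1}{4} + 41616}} = \frac{1}{-43639 + \sqrt{\frac{166463}{4}}} = \frac{1}{-43639 + \frac{\sqrt{166463}}{2}}$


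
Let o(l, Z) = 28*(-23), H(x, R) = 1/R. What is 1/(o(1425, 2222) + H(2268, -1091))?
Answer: -1091/702605 ≈ -0.0015528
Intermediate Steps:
o(l, Z) = -644
1/(o(1425, 2222) + H(2268, -1091)) = 1/(-644 + 1/(-1091)) = 1/(-644 - 1/1091) = 1/(-702605/1091) = -1091/702605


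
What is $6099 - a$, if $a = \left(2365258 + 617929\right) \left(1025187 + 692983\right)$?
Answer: $-5125622401691$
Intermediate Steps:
$a = 5125622407790$ ($a = 2983187 \cdot 1718170 = 5125622407790$)
$6099 - a = 6099 - 5125622407790 = -5125622401691$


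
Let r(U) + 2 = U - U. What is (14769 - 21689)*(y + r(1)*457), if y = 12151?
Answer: -77760040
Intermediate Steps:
r(U) = -2 (r(U) = -2 + (U - U) = -2 + 0 = -2)
(14769 - 21689)*(y + r(1)*457) = (14769 - 21689)*(12151 - 2*457) = -6920*(12151 - 914) = -6920*11237 = -77760040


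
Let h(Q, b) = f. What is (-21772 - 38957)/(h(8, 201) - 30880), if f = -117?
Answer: 60729/30997 ≈ 1.9592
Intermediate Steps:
h(Q, b) = -117
(-21772 - 38957)/(h(8, 201) - 30880) = (-21772 - 38957)/(-117 - 30880) = -60729/(-30997) = -60729*(-1/30997) = 60729/30997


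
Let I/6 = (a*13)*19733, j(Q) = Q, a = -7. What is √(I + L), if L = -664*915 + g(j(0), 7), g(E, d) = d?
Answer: I*√11381771 ≈ 3373.7*I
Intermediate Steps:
L = -607553 (L = -664*915 + 7 = -607560 + 7 = -607553)
I = -10774218 (I = 6*(-7*13*19733) = 6*(-91*19733) = 6*(-1795703) = -10774218)
√(I + L) = √(-10774218 - 607553) = √(-11381771) = I*√11381771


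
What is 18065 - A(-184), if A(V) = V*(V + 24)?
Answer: -11375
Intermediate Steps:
A(V) = V*(24 + V)
18065 - A(-184) = 18065 - (-184)*(24 - 184) = 18065 - (-184)*(-160) = 18065 - 1*29440 = 18065 - 29440 = -11375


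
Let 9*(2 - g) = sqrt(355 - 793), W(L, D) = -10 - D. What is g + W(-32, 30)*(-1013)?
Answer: 40522 - I*sqrt(438)/9 ≈ 40522.0 - 2.3254*I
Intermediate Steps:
g = 2 - I*sqrt(438)/9 (g = 2 - sqrt(355 - 793)/9 = 2 - I*sqrt(438)/9 ≈ 2.0 - 2.3254*I)
g + W(-32, 30)*(-1013) = (2 - I*sqrt(438)/9) + (-10 - 1*30)*(-1013) = (2 - I*sqrt(438)/9) + (-10 - 30)*(-1013) = (2 - I*sqrt(438)/9) - 40*(-1013) = (2 - I*sqrt(438)/9) + 40520 = 40522 - I*sqrt(438)/9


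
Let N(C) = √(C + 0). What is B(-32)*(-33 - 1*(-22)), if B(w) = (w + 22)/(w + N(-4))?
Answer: -880/257 - 55*I/257 ≈ -3.4241 - 0.21401*I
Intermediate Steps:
N(C) = √C
B(w) = (22 + w)/(w + 2*I) (B(w) = (w + 22)/(w + √(-4)) = (22 + w)/(w + 2*I))
B(-32)*(-33 - 1*(-22)) = ((22 - 32)/(-32 + 2*I))*(-33 - 1*(-22)) = (((-32 - 2*I)/1028)*(-10))*(-33 + 22) = -5*(-32 - 2*I)/514*(-11) = 55*(-32 - 2*I)/514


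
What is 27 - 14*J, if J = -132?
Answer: 1875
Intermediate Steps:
27 - 14*J = 27 - 14*(-132) = 27 + 1848 = 1875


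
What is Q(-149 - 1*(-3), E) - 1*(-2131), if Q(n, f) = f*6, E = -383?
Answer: -167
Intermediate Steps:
Q(n, f) = 6*f
Q(-149 - 1*(-3), E) - 1*(-2131) = 6*(-383) - 1*(-2131) = -2298 + 2131 = -167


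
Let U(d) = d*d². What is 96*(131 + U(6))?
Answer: 33312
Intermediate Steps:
U(d) = d³
96*(131 + U(6)) = 96*(131 + 6³) = 96*(131 + 216) = 96*347 = 33312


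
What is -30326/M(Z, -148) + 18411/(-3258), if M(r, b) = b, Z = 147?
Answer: 4003220/20091 ≈ 199.25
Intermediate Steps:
-30326/M(Z, -148) + 18411/(-3258) = -30326/(-148) + 18411/(-3258) = -30326*(-1/148) + 18411*(-1/3258) = 15163/74 - 6137/1086 = 4003220/20091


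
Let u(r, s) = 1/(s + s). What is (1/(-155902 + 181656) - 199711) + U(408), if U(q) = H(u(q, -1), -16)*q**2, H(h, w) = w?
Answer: -73737178789/25754 ≈ -2.8631e+6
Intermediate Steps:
u(r, s) = 1/(2*s)
U(q) = -16*q**2
(1/(-155902 + 181656) - 199711) + U(408) = (1/(-155902 + 181656) - 199711) - 16*408**2 = (1/25754 - 199711) - 16*166464 = (1/25754 - 199711) - 2663424 = -5143357093/25754 - 2663424 = -73737178789/25754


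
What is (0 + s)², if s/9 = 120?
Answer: 1166400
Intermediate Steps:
s = 1080 (s = 9*120 = 1080)
(0 + s)² = (0 + 1080)² = 1080² = 1166400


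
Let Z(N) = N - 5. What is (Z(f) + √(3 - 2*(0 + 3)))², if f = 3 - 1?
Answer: (-3 + I*√3)² ≈ 6.0 - 10.392*I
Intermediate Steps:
f = 2
Z(N) = -5 + N
(Z(f) + √(3 - 2*(0 + 3)))² = ((-5 + 2) + √(3 - 2*(0 + 3)))² = (-3 + √(3 - 2*3))² = (-3 + √(3 - 6))² = (-3 + √(-3))² = (-3 + I*√3)²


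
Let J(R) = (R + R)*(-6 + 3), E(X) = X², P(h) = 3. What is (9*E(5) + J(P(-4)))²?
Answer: 42849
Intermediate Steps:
J(R) = -6*R (J(R) = (2*R)*(-3) = -6*R)
(9*E(5) + J(P(-4)))² = (9*5² - 6*3)² = (9*25 - 18)² = (225 - 18)² = 207² = 42849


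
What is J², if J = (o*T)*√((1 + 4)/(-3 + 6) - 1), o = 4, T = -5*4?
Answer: 12800/3 ≈ 4266.7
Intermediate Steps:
T = -20
J = -80*√6/3 (J = (4*(-20))*√((1 + 4)/(-3 + 6) - 1) = -80*√(5/3 - 1) = -80*√6/3 ≈ -65.320)
J² = (-80*√6/3)² = 12800/3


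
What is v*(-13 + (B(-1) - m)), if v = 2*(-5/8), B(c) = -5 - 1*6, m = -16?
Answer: 10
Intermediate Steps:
B(c) = -11 (B(c) = -5 - 6 = -11)
v = -5/4 (v = 2*(-5*⅛) = 2*(-5/8) = -5/4 ≈ -1.2500)
v*(-13 + (B(-1) - m)) = -5*(-13 + (-11 - 1*(-16)))/4 = -5*(-13 + (-11 + 16))/4 = -5*(-13 + 5)/4 = -5/4*(-8) = 10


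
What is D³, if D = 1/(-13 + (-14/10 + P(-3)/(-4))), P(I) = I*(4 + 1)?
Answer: -8000/9663597 ≈ -0.00082785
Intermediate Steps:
P(I) = 5*I (P(I) = I*5 = 5*I)
D = -20/213 (D = 1/(-13 + (-14/10 + (5*(-3))/(-4))) = 1/(-13 + (-14*⅒ - 15*(-¼))) = 1/(-13 + (-7/5 + 15/4)) = 1/(-13 + 47/20) = 1/(-213/20) = -20/213 ≈ -0.093897)
D³ = (-20/213)³ = -8000/9663597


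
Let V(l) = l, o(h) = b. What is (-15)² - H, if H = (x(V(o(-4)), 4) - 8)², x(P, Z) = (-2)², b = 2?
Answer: 209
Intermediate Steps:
o(h) = 2
x(P, Z) = 4
H = 16 (H = (4 - 8)² = (-4)² = 16)
(-15)² - H = (-15)² - 1*16 = 225 - 16 = 209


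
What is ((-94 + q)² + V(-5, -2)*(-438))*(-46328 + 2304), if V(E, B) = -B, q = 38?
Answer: -99494240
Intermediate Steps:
((-94 + q)² + V(-5, -2)*(-438))*(-46328 + 2304) = ((-94 + 38)² - 1*(-2)*(-438))*(-46328 + 2304) = ((-56)² + 2*(-438))*(-44024) = (3136 - 876)*(-44024) = 2260*(-44024) = -99494240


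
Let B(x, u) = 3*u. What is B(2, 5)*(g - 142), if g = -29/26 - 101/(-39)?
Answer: -54805/26 ≈ -2107.9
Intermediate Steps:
g = 115/78 (g = -29*1/26 - 101*(-1/39) = -29/26 + 101/39 = 115/78 ≈ 1.4744)
B(2, 5)*(g - 142) = (3*5)*(115/78 - 142) = 15*(-10961/78) = -54805/26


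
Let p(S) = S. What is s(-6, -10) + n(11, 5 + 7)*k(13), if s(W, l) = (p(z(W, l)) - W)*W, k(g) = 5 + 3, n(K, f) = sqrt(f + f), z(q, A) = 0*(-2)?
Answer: -36 + 16*sqrt(6) ≈ 3.1918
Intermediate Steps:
z(q, A) = 0
n(K, f) = sqrt(2)*sqrt(f) (n(K, f) = sqrt(2*f) = sqrt(2)*sqrt(f))
k(g) = 8
s(W, l) = -W**2 (s(W, l) = (0 - W)*W = (-W)*W = -W**2)
s(-6, -10) + n(11, 5 + 7)*k(13) = -1*(-6)**2 + (sqrt(2)*sqrt(5 + 7))*8 = -1*36 + (sqrt(2)*sqrt(12))*8 = -36 + (sqrt(2)*(2*sqrt(3)))*8 = -36 + (2*sqrt(6))*8 = -36 + 16*sqrt(6)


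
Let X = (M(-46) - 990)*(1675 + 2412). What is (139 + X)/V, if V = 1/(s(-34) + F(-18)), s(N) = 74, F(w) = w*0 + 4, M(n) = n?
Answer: -330251454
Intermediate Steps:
X = -4234132 (X = (-46 - 990)*(1675 + 2412) = -1036*4087 = -4234132)
F(w) = 4 (F(w) = 0 + 4 = 4)
V = 1/78 (V = 1/(74 + 4) = 1/78 ≈ 0.012821)
(139 + X)/V = (139 - 4234132)/(1/78) = -4233993*78 = -330251454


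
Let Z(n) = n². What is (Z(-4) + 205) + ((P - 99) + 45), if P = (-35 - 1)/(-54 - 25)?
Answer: 13229/79 ≈ 167.46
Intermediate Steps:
P = 36/79 (P = -36/(-79) = -36*(-1/79) = 36/79 ≈ 0.45570)
(Z(-4) + 205) + ((P - 99) + 45) = ((-4)² + 205) + ((36/79 - 99) + 45) = (16 + 205) + (-7785/79 + 45) = 221 - 4230/79 = 13229/79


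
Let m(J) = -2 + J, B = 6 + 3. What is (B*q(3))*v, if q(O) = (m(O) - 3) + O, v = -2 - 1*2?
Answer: -36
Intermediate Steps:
B = 9
v = -4 (v = -2 - 2 = -4)
q(O) = -5 + 2*O (q(O) = ((-2 + O) - 3) + O = (-5 + O) + O = -5 + 2*O)
(B*q(3))*v = (9*(-5 + 2*3))*(-4) = (9*(-5 + 6))*(-4) = (9*1)*(-4) = 9*(-4) = -36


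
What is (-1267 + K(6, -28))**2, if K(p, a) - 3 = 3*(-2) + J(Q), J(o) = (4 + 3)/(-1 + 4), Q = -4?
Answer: 14462809/9 ≈ 1.6070e+6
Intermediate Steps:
J(o) = 7/3
K(p, a) = -2/3 (K(p, a) = 3 + (3*(-2) + 7/3) = 3 + (-6 + 7/3) = 3 - 11/3 = -2/3)
(-1267 + K(6, -28))**2 = (-1267 - 2/3)**2 = (-3803/3)**2 = 14462809/9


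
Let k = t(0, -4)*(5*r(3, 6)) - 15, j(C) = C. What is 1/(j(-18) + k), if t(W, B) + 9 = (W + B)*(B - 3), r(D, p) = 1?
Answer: 1/62 ≈ 0.016129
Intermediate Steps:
t(W, B) = -9 + (-3 + B)*(B + W) (t(W, B) = -9 + (W + B)*(B - 3) = -9 + (B + W)*(-3 + B) = -9 + (-3 + B)*(B + W))
k = 80 (k = (-9 + (-4)**2 - 3*(-4) - 3*0 - 4*0)*(5*1) - 15 = (-9 + 16 + 12 + 0 + 0)*5 - 15 = 19*5 - 15 = 95 - 15 = 80)
1/(j(-18) + k) = 1/(-18 + 80) = 1/62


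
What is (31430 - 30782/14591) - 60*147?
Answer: 329871728/14591 ≈ 22608.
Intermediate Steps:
(31430 - 30782/14591) - 60*147 = (31430 - 30782*1/14591) - 8820 = (31430 - 30782/14591) - 8820 = 458564348/14591 - 8820 = 329871728/14591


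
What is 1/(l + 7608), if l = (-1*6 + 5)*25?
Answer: 1/7583 ≈ 0.00013187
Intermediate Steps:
l = -25 (l = (-6 + 5)*25 = -1*25 = -25)
1/(l + 7608) = 1/(-25 + 7608) = 1/7583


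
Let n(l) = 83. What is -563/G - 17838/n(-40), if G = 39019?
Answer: -696067651/3238577 ≈ -214.93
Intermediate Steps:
-563/G - 17838/n(-40) = -563/39019 - 17838/83 = -696067651/3238577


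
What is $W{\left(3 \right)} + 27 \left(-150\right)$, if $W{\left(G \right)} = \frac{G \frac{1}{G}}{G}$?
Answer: $- \frac{12149}{3} \approx -4049.7$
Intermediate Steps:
$W{\left(G \right)} = \frac{1}{G}$ ($W{\left(G \right)} = 1 \frac{1}{G} = \frac{1}{G}$)
$W{\left(3 \right)} + 27 \left(-150\right) = \frac{1}{3} + 27 \left(-150\right) = \frac{1}{3} - 4050 = - \frac{12149}{3}$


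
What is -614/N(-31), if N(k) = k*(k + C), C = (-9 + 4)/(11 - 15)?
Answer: -2456/3689 ≈ -0.66576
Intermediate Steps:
C = 5/4 (C = -5/(-4) = -5*(-¼) = 5/4 ≈ 1.2500)
N(k) = k*(5/4 + k) (N(k) = k*(k + 5/4) = k*(5/4 + k))
-614/N(-31) = -614*(-4/(31*(5 + 4*(-31)))) = -614*(-4/(31*(5 - 124))) = -614/((¼)*(-31)*(-119)) = -614/3689/4 = -614*4/3689 = -2456/3689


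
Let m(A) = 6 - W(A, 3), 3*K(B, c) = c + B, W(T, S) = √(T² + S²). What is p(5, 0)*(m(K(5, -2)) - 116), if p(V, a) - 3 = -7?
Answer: 440 + 4*√10 ≈ 452.65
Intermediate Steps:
p(V, a) = -4 (p(V, a) = 3 - 7 = -4)
W(T, S) = √(S² + T²)
K(B, c) = B/3 + c/3 (K(B, c) = (c + B)/3 = (B + c)/3 = B/3 + c/3)
m(A) = 6 - √(9 + A²) (m(A) = 6 - √(3² + A²) = 6 - √(9 + A²))
p(5, 0)*(m(K(5, -2)) - 116) = -4*((6 - √(9 + ((⅓)*5 + (⅓)*(-2))²)) - 116) = -4*((6 - √(9 + (5/3 - ⅔)²)) - 116) = -4*((6 - √(9 + 1²)) - 116) = -4*((6 - √(9 + 1)) - 116) = -4*((6 - √10) - 116) = -4*(-110 - √10) = 440 + 4*√10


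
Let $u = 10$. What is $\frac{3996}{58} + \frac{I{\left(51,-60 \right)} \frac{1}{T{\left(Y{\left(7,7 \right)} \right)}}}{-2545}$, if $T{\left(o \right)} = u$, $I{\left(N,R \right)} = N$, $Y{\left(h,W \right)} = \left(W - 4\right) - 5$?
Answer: $\frac{50847621}{738050} \approx 68.895$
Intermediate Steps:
$Y{\left(h,W \right)} = -9 + W$ ($Y{\left(h,W \right)} = \left(-4 + W\right) - 5 = -9 + W$)
$T{\left(o \right)} = 10$
$\frac{3996}{58} + \frac{I{\left(51,-60 \right)} \frac{1}{T{\left(Y{\left(7,7 \right)} \right)}}}{-2545} = \frac{3996}{58} + \frac{51 \cdot \frac{1}{10}}{-2545} = 3996 \cdot \frac{1}{58} + 51 \cdot \frac{1}{10} \left(- \frac{1}{2545}\right) = \frac{1998}{29} + \frac{51}{10} \left(- \frac{1}{2545}\right) = \frac{1998}{29} - \frac{51}{25450} = \frac{50847621}{738050}$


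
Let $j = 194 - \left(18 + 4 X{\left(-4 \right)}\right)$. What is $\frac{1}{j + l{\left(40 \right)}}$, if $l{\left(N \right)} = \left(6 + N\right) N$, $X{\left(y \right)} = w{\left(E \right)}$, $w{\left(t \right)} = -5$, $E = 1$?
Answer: $\frac{1}{2036} \approx 0.00049116$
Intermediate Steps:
$X{\left(y \right)} = -5$
$l{\left(N \right)} = N \left(6 + N\right)$
$j = 196$ ($j = 194 - \left(18 + 4 \left(-5\right)\right) = 194 - \left(18 - 20\right) = 194 - -2 = 194 + 2 = 196$)
$\frac{1}{j + l{\left(40 \right)}} = \frac{1}{196 + 40 \left(6 + 40\right)} = \frac{1}{196 + 40 \cdot 46} = \frac{1}{196 + 1840} = \frac{1}{2036}$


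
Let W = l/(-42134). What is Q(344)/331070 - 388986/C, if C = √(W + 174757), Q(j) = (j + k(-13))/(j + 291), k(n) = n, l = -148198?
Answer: 331/210229450 - 64831*√77561948725806/613613303 ≈ -930.49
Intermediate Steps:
Q(j) = (-13 + j)/(291 + j) (Q(j) = (j - 13)/(j + 291) = (-13 + j)/(291 + j))
W = 74099/21067 (W = -148198/(-42134) = -148198*(-1/42134) = 74099/21067 ≈ 3.5173)
C = √77561948725806/21067 (C = √(74099/21067 + 174757) = √(3681679818/21067) = √77561948725806/21067 ≈ 418.04)
Q(344)/331070 - 388986/C = ((-13 + 344)/(291 + 344))/331070 - 388986*√77561948725806/3681679818 = (331/635)*(1/331070) - 64831*√77561948725806/613613303 = 331/210229450 - 64831*√77561948725806/613613303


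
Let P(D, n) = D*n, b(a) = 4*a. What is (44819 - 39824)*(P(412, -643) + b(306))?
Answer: -1317141540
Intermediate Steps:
(44819 - 39824)*(P(412, -643) + b(306)) = (44819 - 39824)*(412*(-643) + 4*306) = 4995*(-264916 + 1224) = 4995*(-263692) = -1317141540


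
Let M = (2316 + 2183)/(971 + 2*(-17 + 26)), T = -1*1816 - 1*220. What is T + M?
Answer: -2009105/989 ≈ -2031.5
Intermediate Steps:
T = -2036 (T = -1816 - 220 = -2036)
M = 4499/989 (M = 4499/(971 + 2*9) = 4499/(971 + 18) = 4499/989 ≈ 4.5490)
T + M = -2036 + 4499/989 = -2009105/989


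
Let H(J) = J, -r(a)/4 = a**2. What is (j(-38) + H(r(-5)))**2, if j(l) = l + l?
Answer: 30976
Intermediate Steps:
r(a) = -4*a**2
j(l) = 2*l
(j(-38) + H(r(-5)))**2 = (2*(-38) - 4*(-5)**2)**2 = (-76 - 4*25)**2 = (-76 - 100)**2 = (-176)**2 = 30976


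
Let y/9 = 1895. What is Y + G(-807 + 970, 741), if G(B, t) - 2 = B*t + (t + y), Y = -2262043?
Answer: -2123462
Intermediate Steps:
y = 17055 (y = 9*1895 = 17055)
G(B, t) = 17057 + t + B*t (G(B, t) = 2 + (B*t + (t + 17055)) = 2 + (B*t + (17055 + t)) = 2 + (17055 + t + B*t) = 17057 + t + B*t)
Y + G(-807 + 970, 741) = -2262043 + (17057 + 741 + (-807 + 970)*741) = -2262043 + (17057 + 741 + 163*741) = -2262043 + (17057 + 741 + 120783) = -2262043 + 138581 = -2123462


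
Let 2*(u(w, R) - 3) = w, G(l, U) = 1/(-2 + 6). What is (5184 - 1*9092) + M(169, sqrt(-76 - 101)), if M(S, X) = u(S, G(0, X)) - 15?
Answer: -7671/2 ≈ -3835.5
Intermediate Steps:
G(l, U) = 1/4
u(w, R) = 3 + w/2
M(S, X) = -12 + S/2 (M(S, X) = (3 + S/2) - 15 = -12 + S/2)
(5184 - 1*9092) + M(169, sqrt(-76 - 101)) = (5184 - 1*9092) + (-12 + (1/2)*169) = (5184 - 9092) + (-12 + 169/2) = -3908 + 145/2 = -7671/2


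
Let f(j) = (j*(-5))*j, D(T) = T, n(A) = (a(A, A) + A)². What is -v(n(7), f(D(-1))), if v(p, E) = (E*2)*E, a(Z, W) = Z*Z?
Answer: -50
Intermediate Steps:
a(Z, W) = Z²
n(A) = (A + A²)² (n(A) = (A² + A)² = (A + A²)²)
f(j) = -5*j² (f(j) = (-5*j)*j = -5*j²)
v(p, E) = 2*E² (v(p, E) = (2*E)*E = 2*E²)
-v(n(7), f(D(-1))) = -2*(-5*(-1)²)² = -2*(-5*1)² = -2*(-5)² = -2*25 = -1*50 = -50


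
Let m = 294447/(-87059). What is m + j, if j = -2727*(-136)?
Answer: 32287451001/87059 ≈ 3.7087e+5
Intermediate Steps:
m = -294447/87059 (m = 294447*(-1/87059) = -294447/87059 ≈ -3.3822)
j = 370872
m + j = -294447/87059 + 370872 = 32287451001/87059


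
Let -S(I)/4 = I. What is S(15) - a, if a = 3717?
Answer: -3777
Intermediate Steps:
S(I) = -4*I
S(15) - a = -4*15 - 1*3717 = -60 - 3717 = -3777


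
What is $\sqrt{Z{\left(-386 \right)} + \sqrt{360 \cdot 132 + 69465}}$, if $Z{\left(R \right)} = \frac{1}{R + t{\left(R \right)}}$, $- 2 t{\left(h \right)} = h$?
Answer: $\frac{\sqrt{-193 + 37249 \sqrt{116985}}}{193} \approx 18.494$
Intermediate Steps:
$t{\left(h \right)} = - \frac{h}{2}$
$Z{\left(R \right)} = \frac{2}{R}$ ($Z{\left(R \right)} = \frac{1}{R - \frac{R}{2}} = \frac{1}{\frac{1}{2} R} = \frac{2}{R}$)
$\sqrt{Z{\left(-386 \right)} + \sqrt{360 \cdot 132 + 69465}} = \sqrt{\frac{2}{-386} + \sqrt{360 \cdot 132 + 69465}} = \sqrt{2 \left(- \frac{1}{386}\right) + \sqrt{47520 + 69465}} = \sqrt{- \frac{1}{193} + \sqrt{116985}}$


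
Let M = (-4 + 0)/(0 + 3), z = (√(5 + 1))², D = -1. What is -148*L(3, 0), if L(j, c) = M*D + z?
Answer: -3256/3 ≈ -1085.3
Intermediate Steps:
z = 6 (z = (√6)² = 6)
M = -4/3 ≈ -1.3333
L(j, c) = 22/3 (L(j, c) = -4/3*(-1) + 6 = 4/3 + 6 = 22/3)
-148*L(3, 0) = -148*22/3 = -3256/3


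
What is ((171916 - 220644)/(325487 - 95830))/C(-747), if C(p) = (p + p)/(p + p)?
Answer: -48728/229657 ≈ -0.21218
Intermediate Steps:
C(p) = 1 (C(p) = (2*p)/((2*p)) = (2*p)*(1/(2*p)) = 1)
((171916 - 220644)/(325487 - 95830))/C(-747) = ((171916 - 220644)/(325487 - 95830))/1 = -48728/229657*1 = -48728/229657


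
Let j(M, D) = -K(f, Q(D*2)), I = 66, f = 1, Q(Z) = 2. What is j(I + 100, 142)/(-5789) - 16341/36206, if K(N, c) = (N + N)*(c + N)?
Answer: -94380813/209596534 ≈ -0.45030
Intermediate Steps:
K(N, c) = 2*N*(N + c) (K(N, c) = (2*N)*(N + c) = 2*N*(N + c))
j(M, D) = -6 (j(M, D) = -2*(1 + 2) = -2*3 = -1*6 = -6)
j(I + 100, 142)/(-5789) - 16341/36206 = -6/(-5789) - 16341/36206 = -6*(-1/5789) - 16341*1/36206 = 6/5789 - 16341/36206 = -94380813/209596534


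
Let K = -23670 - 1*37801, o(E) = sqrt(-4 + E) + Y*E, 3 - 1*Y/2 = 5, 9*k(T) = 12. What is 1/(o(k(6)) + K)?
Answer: -553287/34014056065 - 6*I*sqrt(6)/34014056065 ≈ -1.6266e-5 - 4.3208e-10*I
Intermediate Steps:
k(T) = 4/3 (k(T) = (1/9)*12 = 4/3)
Y = -4 (Y = 6 - 2*5 = 6 - 10 = -4)
o(E) = sqrt(-4 + E) - 4*E
K = -61471 (K = -23670 - 37801 = -61471)
1/(o(k(6)) + K) = 1/((sqrt(-4 + 4/3) - 4*4/3) - 61471) = 1/((sqrt(-8/3) - 16/3) - 61471) = 1/((2*I*sqrt(6)/3 - 16/3) - 61471) = 1/((-16/3 + 2*I*sqrt(6)/3) - 61471) = 1/(-184429/3 + 2*I*sqrt(6)/3)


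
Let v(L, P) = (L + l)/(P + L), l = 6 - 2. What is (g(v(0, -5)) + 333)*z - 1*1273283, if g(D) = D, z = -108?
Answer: -6545803/5 ≈ -1.3092e+6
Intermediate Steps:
l = 4
v(L, P) = (4 + L)/(L + P) (v(L, P) = (L + 4)/(P + L) = (4 + L)/(L + P))
(g(v(0, -5)) + 333)*z - 1*1273283 = ((4 + 0)/(0 - 5) + 333)*(-108) - 1*1273283 = (4/(-5) + 333)*(-108) - 1273283 = (-⅕*4 + 333)*(-108) - 1273283 = (-⅘ + 333)*(-108) - 1273283 = (1661/5)*(-108) - 1273283 = -179388/5 - 1273283 = -6545803/5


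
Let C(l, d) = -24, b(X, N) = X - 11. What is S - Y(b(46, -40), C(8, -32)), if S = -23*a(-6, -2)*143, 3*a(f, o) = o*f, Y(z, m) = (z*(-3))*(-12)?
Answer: -14416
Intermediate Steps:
b(X, N) = -11 + X
Y(z, m) = 36*z (Y(z, m) = -3*z*(-12) = 36*z)
a(f, o) = f*o/3 (a(f, o) = (o*f)/3 = (f*o)/3 = f*o/3)
S = -13156 (S = -23*(-6)*(-2)/3*143 = -23*4*143 = -92*143 = -13156)
S - Y(b(46, -40), C(8, -32)) = -13156 - 36*(-11 + 46) = -13156 - 36*35 = -13156 - 1*1260 = -13156 - 1260 = -14416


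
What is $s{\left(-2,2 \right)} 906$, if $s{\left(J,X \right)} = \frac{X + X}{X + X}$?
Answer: $906$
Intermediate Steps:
$s{\left(J,X \right)} = 1$ ($s{\left(J,X \right)} = \frac{2 X}{2 X} = 2 X \frac{1}{2 X} = 1$)
$s{\left(-2,2 \right)} 906 = 1 \cdot 906 = 906$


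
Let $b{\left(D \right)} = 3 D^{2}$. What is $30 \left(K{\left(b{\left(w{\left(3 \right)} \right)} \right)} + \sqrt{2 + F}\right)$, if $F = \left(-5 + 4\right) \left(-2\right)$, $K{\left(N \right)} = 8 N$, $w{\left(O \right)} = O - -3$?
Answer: $25980$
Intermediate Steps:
$w{\left(O \right)} = 3 + O$ ($w{\left(O \right)} = O + 3 = 3 + O$)
$F = 2$ ($F = \left(-1\right) \left(-2\right) = 2$)
$30 \left(K{\left(b{\left(w{\left(3 \right)} \right)} \right)} + \sqrt{2 + F}\right) = 30 \left(8 \cdot 3 \left(3 + 3\right)^{2} + \sqrt{2 + 2}\right) = 30 \left(8 \cdot 3 \cdot 6^{2} + \sqrt{4}\right) = 30 \left(8 \cdot 3 \cdot 36 + 2\right) = 30 \left(8 \cdot 108 + 2\right) = 30 \left(864 + 2\right) = 30 \cdot 866 = 25980$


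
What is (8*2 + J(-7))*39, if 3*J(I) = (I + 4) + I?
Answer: 494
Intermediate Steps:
J(I) = 4/3 + 2*I/3 (J(I) = ((I + 4) + I)/3 = ((4 + I) + I)/3 = (4 + 2*I)/3 = 4/3 + 2*I/3)
(8*2 + J(-7))*39 = (8*2 + (4/3 + (⅔)*(-7)))*39 = (16 + (4/3 - 14/3))*39 = (16 - 10/3)*39 = (38/3)*39 = 494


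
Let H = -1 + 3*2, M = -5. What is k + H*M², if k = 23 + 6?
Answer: 154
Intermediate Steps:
H = 5 (H = -1 + 6 = 5)
k = 29
k + H*M² = 29 + 5*(-5)² = 29 + 5*25 = 29 + 125 = 154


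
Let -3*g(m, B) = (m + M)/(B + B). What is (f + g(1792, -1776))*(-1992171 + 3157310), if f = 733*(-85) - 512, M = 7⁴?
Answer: -779913472187501/10656 ≈ -7.3190e+10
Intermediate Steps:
M = 2401
f = -62817 (f = -62305 - 512 = -62817)
g(m, B) = -(2401 + m)/(6*B) (g(m, B) = -(m + 2401)/(3*(B + B)) = -(2401 + m)/(3*(2*B)) = -(2401 + m)*1/(2*B)/3 = -(2401 + m)/(6*B))
(f + g(1792, -1776))*(-1992171 + 3157310) = (-62817 + (⅙)*(-2401 - 1*1792)/(-1776))*(-1992171 + 3157310) = (-62817 + (⅙)*(-1/1776)*(-2401 - 1792))*1165139 = (-62817 + (⅙)*(-1/1776)*(-4193))*1165139 = (-62817 + 4193/10656)*1165139 = -669373759/10656*1165139 = -779913472187501/10656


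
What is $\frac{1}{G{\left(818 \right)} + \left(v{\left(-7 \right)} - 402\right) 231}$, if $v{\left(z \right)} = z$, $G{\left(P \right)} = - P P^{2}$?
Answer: $- \frac{1}{547437911} \approx -1.8267 \cdot 10^{-9}$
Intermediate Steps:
$G{\left(P \right)} = - P^{3}$
$\frac{1}{G{\left(818 \right)} + \left(v{\left(-7 \right)} - 402\right) 231} = \frac{1}{- 818^{3} + \left(-7 - 402\right) 231} = \frac{1}{\left(-1\right) 547343432 - 94479} = \frac{1}{-547343432 - 94479} = \frac{1}{-547437911} = - \frac{1}{547437911}$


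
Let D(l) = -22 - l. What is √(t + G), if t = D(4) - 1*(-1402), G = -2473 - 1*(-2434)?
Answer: √1337 ≈ 36.565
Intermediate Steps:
G = -39 (G = -2473 + 2434 = -39)
t = 1376 (t = (-22 - 1*4) - 1*(-1402) = (-22 - 4) + 1402 = -26 + 1402 = 1376)
√(t + G) = √(1376 - 39) = √1337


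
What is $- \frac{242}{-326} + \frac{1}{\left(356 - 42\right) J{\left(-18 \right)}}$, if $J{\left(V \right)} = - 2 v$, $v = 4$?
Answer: $\frac{303789}{409456} \approx 0.74193$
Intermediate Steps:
$J{\left(V \right)} = -8$ ($J{\left(V \right)} = \left(-2\right) 4 = -8$)
$- \frac{242}{-326} + \frac{1}{\left(356 - 42\right) J{\left(-18 \right)}} = - \frac{242}{-326} + \frac{1}{\left(356 - 42\right) \left(-8\right)} = \left(-242\right) \left(- \frac{1}{326}\right) + \frac{1}{314} \left(- \frac{1}{8}\right) = \frac{121}{163} + \frac{1}{314} \left(- \frac{1}{8}\right) = \frac{121}{163} - \frac{1}{2512} = \frac{303789}{409456}$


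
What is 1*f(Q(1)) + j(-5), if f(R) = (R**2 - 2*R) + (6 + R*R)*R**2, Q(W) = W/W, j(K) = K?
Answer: 1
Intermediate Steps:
Q(W) = 1
f(R) = R**2 - 2*R + R**2*(6 + R**2) (f(R) = (R**2 - 2*R) + (6 + R**2)*R**2 = (R**2 - 2*R) + R**2*(6 + R**2) = R**2 - 2*R + R**2*(6 + R**2))
1*f(Q(1)) + j(-5) = 1*(1*(-2 + 1**3 + 7*1)) - 5 = 1*(1*(-2 + 1 + 7)) - 5 = 1*(1*6) - 5 = 1*6 - 5 = 6 - 5 = 1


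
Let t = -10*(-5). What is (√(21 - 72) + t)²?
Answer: (50 + I*√51)² ≈ 2449.0 + 714.14*I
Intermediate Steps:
t = 50
(√(21 - 72) + t)² = (√(21 - 72) + 50)² = (√(-51) + 50)² = (I*√51 + 50)² = (50 + I*√51)²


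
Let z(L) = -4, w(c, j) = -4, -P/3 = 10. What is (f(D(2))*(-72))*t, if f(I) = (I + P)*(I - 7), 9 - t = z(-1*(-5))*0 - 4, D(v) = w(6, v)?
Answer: -350064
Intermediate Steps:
P = -30 (P = -3*10 = -30)
D(v) = -4
t = 13 (t = 9 - (-4*0 - 4) = 9 - (0 - 4) = 9 - 1*(-4) = 9 + 4 = 13)
f(I) = (-30 + I)*(-7 + I) (f(I) = (I - 30)*(I - 7) = (-30 + I)*(-7 + I))
(f(D(2))*(-72))*t = ((210 + (-4)**2 - 37*(-4))*(-72))*13 = ((210 + 16 + 148)*(-72))*13 = (374*(-72))*13 = -26928*13 = -350064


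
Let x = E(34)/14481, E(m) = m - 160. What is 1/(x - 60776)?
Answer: -1609/97788598 ≈ -1.6454e-5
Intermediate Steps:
E(m) = -160 + m
x = -14/1609 (x = (-160 + 34)/14481 = -126*1/14481 = -14/1609 ≈ -0.0087011)
1/(x - 60776) = 1/(-14/1609 - 60776) = 1/(-97788598/1609) = -1609/97788598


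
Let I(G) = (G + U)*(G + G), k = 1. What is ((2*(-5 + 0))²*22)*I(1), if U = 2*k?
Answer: 13200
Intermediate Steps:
U = 2 (U = 2*1 = 2)
I(G) = 2*G*(2 + G) (I(G) = (G + 2)*(G + G) = (2 + G)*(2*G) = 2*G*(2 + G))
((2*(-5 + 0))²*22)*I(1) = ((2*(-5 + 0))²*22)*(2*1*(2 + 1)) = ((2*(-5))²*22)*(2*1*3) = ((-10)²*22)*6 = (100*22)*6 = 2200*6 = 13200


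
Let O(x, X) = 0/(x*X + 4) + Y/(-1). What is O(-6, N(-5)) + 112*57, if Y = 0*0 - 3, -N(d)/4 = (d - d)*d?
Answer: 6387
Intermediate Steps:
N(d) = 0 (N(d) = -4*(d - d)*d = -0*d = -4*0 = 0)
Y = -3 (Y = 0 - 3 = -3)
O(x, X) = 3 (O(x, X) = 0/(x*X + 4) - 3/(-1) = 0/(X*x + 4) - 3*(-1) = 0/(4 + X*x) + 3 = 0 + 3 = 3)
O(-6, N(-5)) + 112*57 = 3 + 112*57 = 3 + 6384 = 6387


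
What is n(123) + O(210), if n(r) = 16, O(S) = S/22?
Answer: 281/11 ≈ 25.545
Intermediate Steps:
O(S) = S/22 (O(S) = S*(1/22) = S/22)
n(123) + O(210) = 16 + (1/22)*210 = 16 + 105/11 = 281/11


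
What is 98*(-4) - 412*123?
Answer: -51068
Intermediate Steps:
98*(-4) - 412*123 = -392 - 50676 = -51068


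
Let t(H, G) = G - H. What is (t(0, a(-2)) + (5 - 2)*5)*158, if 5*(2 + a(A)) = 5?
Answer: 2212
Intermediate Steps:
a(A) = -1 (a(A) = -2 + (⅕)*5 = -2 + 1 = -1)
(t(0, a(-2)) + (5 - 2)*5)*158 = ((-1 - 1*0) + (5 - 2)*5)*158 = ((-1 + 0) + 3*5)*158 = (-1 + 15)*158 = 14*158 = 2212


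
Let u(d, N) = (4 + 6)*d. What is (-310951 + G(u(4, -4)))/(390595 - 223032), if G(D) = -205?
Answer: -311156/167563 ≈ -1.8569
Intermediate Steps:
u(d, N) = 10*d
(-310951 + G(u(4, -4)))/(390595 - 223032) = (-310951 - 205)/(390595 - 223032) = -311156/167563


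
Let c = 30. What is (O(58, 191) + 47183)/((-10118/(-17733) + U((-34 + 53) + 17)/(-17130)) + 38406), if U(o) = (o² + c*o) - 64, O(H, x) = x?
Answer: 399739561735/324071679344 ≈ 1.2335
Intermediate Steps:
U(o) = -64 + o² + 30*o (U(o) = (o² + 30*o) - 64 = -64 + o² + 30*o)
(O(58, 191) + 47183)/((-10118/(-17733) + U((-34 + 53) + 17)/(-17130)) + 38406) = (191 + 47183)/((-10118/(-17733) + (-64 + ((-34 + 53) + 17)² + 30*((-34 + 53) + 17))/(-17130)) + 38406) = 47374/((-10118*(-1/17733) + (-64 + (19 + 17)² + 30*(19 + 17))*(-1/17130)) + 38406) = 47374/((10118/17733 + (-64 + 36² + 30*36)*(-1/17130)) + 38406) = 47374/((10118/17733 + (-64 + 1296 + 1080)*(-1/17130)) + 38406) = 47374/((10118/17733 + 2312*(-1/17130)) + 38406) = 47374/((10118/17733 - 1156/8565) + 38406) = 47374/(7351258/16875905 + 38406) = 47374/(648143358688/16875905) = 47374*(16875905/648143358688) = 399739561735/324071679344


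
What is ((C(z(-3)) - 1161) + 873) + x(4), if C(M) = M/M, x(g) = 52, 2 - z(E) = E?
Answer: -235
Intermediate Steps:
z(E) = 2 - E
C(M) = 1
((C(z(-3)) - 1161) + 873) + x(4) = ((1 - 1161) + 873) + 52 = (-1160 + 873) + 52 = -287 + 52 = -235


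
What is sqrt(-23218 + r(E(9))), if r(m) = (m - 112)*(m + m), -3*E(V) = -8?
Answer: I*sqrt(214210)/3 ≈ 154.28*I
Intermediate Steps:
E(V) = 8/3 (E(V) = -1/3*(-8) = 8/3)
r(m) = 2*m*(-112 + m) (r(m) = (-112 + m)*(2*m) = 2*m*(-112 + m))
sqrt(-23218 + r(E(9))) = sqrt(-23218 + 2*(8/3)*(-112 + 8/3)) = sqrt(-23218 + 2*(8/3)*(-328/3)) = sqrt(-23218 - 5248/9) = sqrt(-214210/9) = I*sqrt(214210)/3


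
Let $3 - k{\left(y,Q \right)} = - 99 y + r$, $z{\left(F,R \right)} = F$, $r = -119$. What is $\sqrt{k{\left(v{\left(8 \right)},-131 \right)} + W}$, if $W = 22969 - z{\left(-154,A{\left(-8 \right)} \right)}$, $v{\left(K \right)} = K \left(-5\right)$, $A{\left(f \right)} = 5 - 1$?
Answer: $\sqrt{19285} \approx 138.87$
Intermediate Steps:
$A{\left(f \right)} = 4$
$v{\left(K \right)} = - 5 K$
$W = 23123$ ($W = 22969 - -154 = 22969 + 154 = 23123$)
$k{\left(y,Q \right)} = 122 + 99 y$ ($k{\left(y,Q \right)} = 3 - \left(- 99 y - 119\right) = 3 - \left(-119 - 99 y\right) = 3 + \left(119 + 99 y\right) = 122 + 99 y$)
$\sqrt{k{\left(v{\left(8 \right)},-131 \right)} + W} = \sqrt{\left(122 + 99 \left(\left(-5\right) 8\right)\right) + 23123} = \sqrt{\left(122 + 99 \left(-40\right)\right) + 23123} = \sqrt{\left(122 - 3960\right) + 23123} = \sqrt{-3838 + 23123} = \sqrt{19285}$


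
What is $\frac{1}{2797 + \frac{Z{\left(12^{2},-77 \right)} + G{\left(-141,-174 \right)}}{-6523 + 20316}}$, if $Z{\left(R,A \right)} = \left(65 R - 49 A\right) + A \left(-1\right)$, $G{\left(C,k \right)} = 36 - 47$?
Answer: $\frac{13793}{38592220} \approx 0.0003574$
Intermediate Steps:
$G{\left(C,k \right)} = -11$ ($G{\left(C,k \right)} = 36 - 47 = -11$)
$Z{\left(R,A \right)} = - 50 A + 65 R$ ($Z{\left(R,A \right)} = \left(- 49 A + 65 R\right) - A = - 50 A + 65 R$)
$\frac{1}{2797 + \frac{Z{\left(12^{2},-77 \right)} + G{\left(-141,-174 \right)}}{-6523 + 20316}} = \frac{1}{2797 + \frac{\left(\left(-50\right) \left(-77\right) + 65 \cdot 12^{2}\right) - 11}{-6523 + 20316}} = \frac{1}{2797 + \frac{\left(3850 + 65 \cdot 144\right) - 11}{13793}} = \frac{1}{2797 + \left(\left(3850 + 9360\right) - 11\right) \frac{1}{13793}} = \frac{1}{2797 + \left(13210 - 11\right) \frac{1}{13793}} = \frac{1}{2797 + 13199 \cdot \frac{1}{13793}} = \frac{1}{2797 + \frac{13199}{13793}} = \frac{1}{\frac{38592220}{13793}} = \frac{13793}{38592220}$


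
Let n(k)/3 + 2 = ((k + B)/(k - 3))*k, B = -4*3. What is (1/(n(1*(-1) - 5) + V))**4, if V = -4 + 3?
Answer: 1/3418801 ≈ 2.9250e-7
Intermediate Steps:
B = -12
V = -1
n(k) = -6 + 3*k*(-12 + k)/(-3 + k) (n(k) = -6 + 3*(((k - 12)/(k - 3))*k) = -6 + 3*(((-12 + k)/(-3 + k))*k) = -6 + 3*(k*(-12 + k)/(-3 + k)) = -6 + 3*k*(-12 + k)/(-3 + k))
(1/(n(1*(-1) - 5) + V))**4 = (1/(3*(6 + (1*(-1) - 5)**2 - 14*(1*(-1) - 5))/(-3 + (1*(-1) - 5)) - 1))**4 = (1/(3*(6 + (-1 - 5)**2 - 14*(-1 - 5))/(-3 + (-1 - 5)) - 1))**4 = (1/(3*(6 + (-6)**2 - 14*(-6))/(-3 - 6) - 1))**4 = (1/(3*(6 + 36 + 84)/(-9) - 1))**4 = (1/(3*(-1/9)*126 - 1))**4 = (1/(-42 - 1))**4 = (1/(-43))**4 = (-1/43)**4 = 1/3418801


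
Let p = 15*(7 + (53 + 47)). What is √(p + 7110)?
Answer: √8715 ≈ 93.354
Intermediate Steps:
p = 1605 (p = 15*(7 + 100) = 15*107 = 1605)
√(p + 7110) = √(1605 + 7110) = √8715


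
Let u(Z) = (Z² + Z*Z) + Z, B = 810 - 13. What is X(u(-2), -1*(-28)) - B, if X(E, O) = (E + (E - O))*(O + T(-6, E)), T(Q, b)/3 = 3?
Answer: -1389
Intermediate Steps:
T(Q, b) = 9 (T(Q, b) = 3*3 = 9)
B = 797
u(Z) = Z + 2*Z² (u(Z) = (Z² + Z²) + Z = 2*Z² + Z = Z + 2*Z²)
X(E, O) = (9 + O)*(-O + 2*E) (X(E, O) = (E + (E - O))*(O + 9) = (-O + 2*E)*(9 + O) = (9 + O)*(-O + 2*E))
X(u(-2), -1*(-28)) - B = (-(-1*(-28))² - (-9)*(-28) + 18*(-2*(1 + 2*(-2))) + 2*(-2*(1 + 2*(-2)))*(-1*(-28))) - 1*797 = (-1*28² - 9*28 + 18*(-2*(1 - 4)) + 2*(-2*(1 - 4))*28) - 797 = (-1*784 - 252 + 18*(-2*(-3)) + 2*(-2*(-3))*28) - 797 = (-784 - 252 + 18*6 + 2*6*28) - 797 = (-784 - 252 + 108 + 336) - 797 = -592 - 797 = -1389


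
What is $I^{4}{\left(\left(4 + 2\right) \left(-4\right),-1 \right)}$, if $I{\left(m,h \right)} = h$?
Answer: $1$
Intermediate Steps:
$I^{4}{\left(\left(4 + 2\right) \left(-4\right),-1 \right)} = \left(-1\right)^{4} = 1$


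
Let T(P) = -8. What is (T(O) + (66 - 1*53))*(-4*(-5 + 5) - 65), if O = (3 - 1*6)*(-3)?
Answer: -325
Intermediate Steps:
O = 9 (O = (3 - 6)*(-3) = -3*(-3) = 9)
(T(O) + (66 - 1*53))*(-4*(-5 + 5) - 65) = (-8 + (66 - 1*53))*(-4*(-5 + 5) - 65) = (-8 + (66 - 53))*(-4*0 - 65) = (-8 + 13)*(0 - 65) = 5*(-65) = -325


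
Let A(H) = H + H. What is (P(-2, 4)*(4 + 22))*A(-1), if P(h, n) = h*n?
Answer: 416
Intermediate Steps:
A(H) = 2*H
(P(-2, 4)*(4 + 22))*A(-1) = ((-2*4)*(4 + 22))*(2*(-1)) = -8*26*(-2) = -208*(-2) = 416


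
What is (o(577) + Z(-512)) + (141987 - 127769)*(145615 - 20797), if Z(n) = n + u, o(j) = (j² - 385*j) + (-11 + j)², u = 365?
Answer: 1775093317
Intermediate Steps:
o(j) = j² + (-11 + j)² - 385*j
Z(n) = 365 + n (Z(n) = n + 365 = 365 + n)
(o(577) + Z(-512)) + (141987 - 127769)*(145615 - 20797) = ((121 - 407*577 + 2*577²) + (365 - 512)) + (141987 - 127769)*(145615 - 20797) = ((121 - 234839 + 2*332929) - 147) + 14218*124818 = ((121 - 234839 + 665858) - 147) + 1774662324 = (431140 - 147) + 1774662324 = 430993 + 1774662324 = 1775093317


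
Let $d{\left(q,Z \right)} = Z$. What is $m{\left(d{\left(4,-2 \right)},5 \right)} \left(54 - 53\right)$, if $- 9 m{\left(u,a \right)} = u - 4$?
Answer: $\frac{2}{3} \approx 0.66667$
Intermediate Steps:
$m{\left(u,a \right)} = \frac{4}{9} - \frac{u}{9}$ ($m{\left(u,a \right)} = - \frac{u - 4}{9} = - \frac{-4 + u}{9} = \frac{4}{9} - \frac{u}{9}$)
$m{\left(d{\left(4,-2 \right)},5 \right)} \left(54 - 53\right) = \left(\frac{4}{9} - - \frac{2}{9}\right) \left(54 - 53\right) = \left(\frac{4}{9} + \frac{2}{9}\right) 1 = \frac{2}{3} \cdot 1 = \frac{2}{3}$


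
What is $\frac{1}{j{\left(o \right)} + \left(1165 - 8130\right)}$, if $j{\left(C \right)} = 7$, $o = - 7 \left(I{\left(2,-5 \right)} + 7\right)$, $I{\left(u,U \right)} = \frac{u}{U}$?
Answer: $- \frac{1}{6958} \approx -0.00014372$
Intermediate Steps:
$o = - \frac{231}{5}$ ($o = - 7 \left(\frac{2}{-5} + 7\right) = - 7 \left(2 \left(- \frac{1}{5}\right) + 7\right) = - 7 \left(- \frac{2}{5} + 7\right) = \left(-7\right) \frac{33}{5} = - \frac{231}{5} \approx -46.2$)
$\frac{1}{j{\left(o \right)} + \left(1165 - 8130\right)} = \frac{1}{7 + \left(1165 - 8130\right)} = \frac{1}{7 - 6965} = \frac{1}{-6958} = - \frac{1}{6958}$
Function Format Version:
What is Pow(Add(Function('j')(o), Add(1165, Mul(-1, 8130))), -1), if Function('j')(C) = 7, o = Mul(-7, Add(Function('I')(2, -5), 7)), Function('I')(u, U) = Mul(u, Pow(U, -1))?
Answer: Rational(-1, 6958) ≈ -0.00014372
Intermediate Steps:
o = Rational(-231, 5) (o = Mul(-7, Add(Mul(2, Pow(-5, -1)), 7)) = Mul(-7, Add(Mul(2, Rational(-1, 5)), 7)) = Mul(-7, Add(Rational(-2, 5), 7)) = Mul(-7, Rational(33, 5)) = Rational(-231, 5) ≈ -46.200)
Pow(Add(Function('j')(o), Add(1165, Mul(-1, 8130))), -1) = Pow(Add(7, Add(1165, Mul(-1, 8130))), -1) = Pow(Add(7, Add(1165, -8130)), -1) = Pow(Add(7, -6965), -1) = Pow(-6958, -1) = Rational(-1, 6958)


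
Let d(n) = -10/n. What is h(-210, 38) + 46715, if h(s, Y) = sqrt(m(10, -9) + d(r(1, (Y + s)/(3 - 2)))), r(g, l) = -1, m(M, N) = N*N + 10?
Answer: 46715 + sqrt(101) ≈ 46725.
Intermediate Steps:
m(M, N) = 10 + N**2 (m(M, N) = N**2 + 10 = 10 + N**2)
h(s, Y) = sqrt(101) (h(s, Y) = sqrt((10 + (-9)**2) - 10/(-1)) = sqrt((10 + 81) - 10*(-1)) = sqrt(91 + 10) = sqrt(101))
h(-210, 38) + 46715 = sqrt(101) + 46715 = 46715 + sqrt(101)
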